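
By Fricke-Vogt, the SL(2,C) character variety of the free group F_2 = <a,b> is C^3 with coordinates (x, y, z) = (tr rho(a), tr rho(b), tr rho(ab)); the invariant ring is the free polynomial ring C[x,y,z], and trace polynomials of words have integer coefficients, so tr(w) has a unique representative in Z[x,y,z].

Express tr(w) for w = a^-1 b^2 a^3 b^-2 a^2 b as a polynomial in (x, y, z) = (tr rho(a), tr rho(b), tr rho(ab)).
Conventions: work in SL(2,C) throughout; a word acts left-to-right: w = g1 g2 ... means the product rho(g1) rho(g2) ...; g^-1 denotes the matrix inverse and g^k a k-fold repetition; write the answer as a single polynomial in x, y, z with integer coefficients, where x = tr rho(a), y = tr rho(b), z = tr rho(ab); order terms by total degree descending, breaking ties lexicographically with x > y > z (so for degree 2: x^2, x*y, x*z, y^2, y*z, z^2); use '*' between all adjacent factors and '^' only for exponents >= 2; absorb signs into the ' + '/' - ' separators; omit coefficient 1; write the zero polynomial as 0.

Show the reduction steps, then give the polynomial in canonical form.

x^5*y^4*z - x^6*y^3 - x^4*y^5 - 2*x^4*y^3*z^2 + x^3*y^2*z^3 + x^6*y + 6*x^4*y^3 + x^4*y*z^2 + x^2*y^5 + 2*x^2*y^3*z^2 - 3*x^3*y^2*z - x*y^4*z - x*y^2*z^3 - 6*x^4*y - 6*x^2*y^3 - 2*x^2*y*z^2 + x^3*z + 3*x*y^2*z + 8*x^2*y + y^3 + y*z^2 - 2*x*z - 3*y

tr(b^2 a) = tr(b)*tr(a b) - tr(a)   [square of b] = y*z - x
tr(b^2) = tr(b)*tr(b) - tr(1)   [square of b] = y^2 - 2
use: tr(b^2 a^2) = tr(a)*tr(b^2 a) - tr(b^2)   [square of a] = x*y*z - x^2 - y^2 + 2
use: tr(a b^2 a^2) = tr(a)*tr(b^2 a^2) - tr(b^2 a)   [square of a] = x^2*y*z - x^3 - x*y^2 - y*z + 3*x
use: tr(b^2 a^4) = tr(a)*tr(a b^2 a^2) - tr(a b^2 a)   [square of a] = x^3*y*z - x^4 - x^2*y^2 - 2*x*y*z + 4*x^2 + y^2 - 2
apply: tr(b a^5 b) = tr(a)*tr(b^2 a^4) - tr(b^2 a^3)   [square of a] = x^4*y*z - x^5 - x^3*y^2 - 3*x^2*y*z + 5*x^3 + 2*x*y^2 + y*z - 5*x
tr(b a^2) = tr(a)*tr(b a) - tr(b)   [square of a] = x*z - y
apply: tr(a b a^2) = tr(a)*tr(b a^2) - tr(b a)   [square of a] = x^2*z - x*y - z
tr(a b a^3) = tr(a)*tr(a b a^2) - tr(a b a)   [square of a] = x^3*z - x^2*y - 2*x*z + y
tr(b a^5) = tr(a)*tr(a b a^3) - tr(a b a^2)   [square of a] = x^4*z - x^3*y - 3*x^2*z + 2*x*y + z
use: tr(a^2 b^3 a^3) = tr(b)*tr(b a^5 b) - tr(b a^5)   [square of b] = x^4*y^2*z - x^5*y - x^3*y^3 - x^4*z - 3*x^2*y^2*z + 6*x^3*y + 2*x*y^3 + 3*x^2*z + y^2*z - 7*x*y - z
tr(b a b a) = tr(a b)*tr(a b) - tr(1)   [split at a repeated a] = z^2 - 2
tr(b a^2 b a) = tr(a)*tr(b a b a) - tr(b a b)   [square of a] = x*z^2 - y*z - x
use: tr(a^2 b a^2 b) = tr(a)*tr(b a^2 b a) - tr(b a^2 b)   [square of a] = x^2*z^2 - 2*x*y*z + y^2 - 2
tr(b a^2 b a^2 b) = tr(b)*tr(a^2 b a^2 b) - tr(a^2 b a^2)   [square of b] = x^2*y*z^2 - x^3*z - 2*x*y^2*z + x^2*y + y^3 + 2*x*z - 3*y
apply: tr(a b a^2 b^3 a) = tr(b)*tr(b a^2 b a^2 b) - tr(b a^2 b a^2)   [square of b] = x^2*y^2*z^2 - x^3*y*z - 2*x*y^3*z + x^2*y^2 - x^2*z^2 + y^4 + 4*x*y*z - 4*y^2 + 2
tr(b a b a b) = tr(b)*tr(a b a b) - tr(a b a)   [square of b] = y*z^2 - x*z - y
tr(b^3 a b a) = tr(b)*tr(b a b a b) - tr(b a b a)   [square of b] = y^2*z^2 - x*y*z - y^2 - z^2 + 2
tr(b^2 a b) = tr(b)*tr(b a b) - tr(b a)   [square of b] = y^2*z - x*y - z
use: tr(b^3 a b) = tr(b)*tr(b^2 a b) - tr(b^2 a)   [square of b] = y^3*z - x*y^2 - 2*y*z + x
tr(a b a^2 b^3) = tr(a)*tr(b^3 a b a) - tr(b^3 a b)   [square of a] = x*y^2*z^2 - x^2*y*z - y^3*z - x*z^2 + 2*y*z + x
use: tr(a^2 b^3 a^3 b) = tr(a)*tr(a b a^2 b^3 a) - tr(a b a^2 b^3)   [square of a] = x^3*y^2*z^2 - x^4*y*z - 2*x^2*y^3*z + x^3*y^2 - x^3*z^2 + x*y^4 - x*y^2*z^2 + 5*x^2*y*z + y^3*z - 4*x*y^2 + x*z^2 - 2*y*z + x
use: tr(b^2 a^3 b^-1 a^2 b) = tr(a^2 b^3 a^3)*tr(b) - tr(a^2 b^3 a^3 b)   [inverse elimination on b] = x^4*y^3*z - x^5*y^2 - x^3*y^4 - x^3*y^2*z^2 - x^2*y^3*z + 5*x^3*y^2 + x^3*z^2 + x*y^4 + x*y^2*z^2 - 2*x^2*y*z - 3*x*y^2 - x*z^2 + y*z - x
tr(a^3 b a b) = tr(a)*tr(a b a b a) - tr(a b a b)   [square of a] = x^2*z^2 - x*y*z - x^2 - z^2 + 2
use: tr(a b a b^2 a^2) = tr(b)*tr(a^3 b a b) - tr(a^3 b a)   [square of b] = x^2*y*z^2 - x^3*z - x*y^2*z - y*z^2 + 2*x*z + y
apply: tr(a b a b^2 a) = tr(a)*tr(b a b^2 a) - tr(b a b^2)   [square of a] = x*y*z^2 - x^2*z - y^2*z + z
apply: tr(a^2 b a b^2 a^2) = tr(a)*tr(a b a b^2 a^2) - tr(a b a b^2 a)   [square of a] = x^3*y*z^2 - x^4*z - x^2*y^2*z - 2*x*y*z^2 + 3*x^2*z + y^2*z + x*y - z
use: tr(a^2 b a b^2 a^3) = tr(a)*tr(a^2 b a b^2 a^2) - tr(a^2 b a b^2 a)   [square of a] = x^4*y*z^2 - x^5*z - x^3*y^2*z - 3*x^2*y*z^2 + 4*x^3*z + 2*x*y^2*z + x^2*y + y*z^2 - 3*x*z - y
tr(a b a b a b) = tr(a b)*tr(a b a b) - tr(a^-1 b^-1)   [split at a repeated a] = z^3 - 3*z
use: tr(b a b a b^2 a) = tr(b)*tr(a b a b a b) - tr(a b a b a)   [square of b] = y*z^3 - x*z^2 - 2*y*z + x
tr(b a b^2 a^2 b a) = tr(a)*tr(b a b a b^2 a) - tr(b a b a b^2)   [square of a] = x*y*z^3 - x^2*z^2 - y^2*z^2 - x*y*z + x^2 + y^2 + z^2 - 2
use: tr(a^2 b^2 a b) = tr(a)*tr(b^2 a b a) - tr(b^2 a b)   [square of a] = x*y*z^2 - x^2*z - y^2*z + z
tr(b a b^2 a^2 b) = tr(b)*tr(a^2 b^2 a b) - tr(a^2 b^2 a)   [square of b] = x*y^2*z^2 - 2*x^2*y*z - y^3*z + x^3 + x*y^2 + 2*y*z - 3*x
tr(a b a^2 b a b^2 a) = tr(a)*tr(b a b^2 a^2 b a) - tr(b a b^2 a^2 b)   [square of a] = x^2*y*z^3 - x^3*z^2 - 2*x*y^2*z^2 + x^2*y*z + y^3*z + x*z^2 - 2*y*z + x
tr(b a b^2 a b) = tr(b)*tr(a b^2 a b) - tr(a b^2 a)   [square of b] = y^2*z^2 - 2*x*y*z + x^2 - 2
apply: tr(a b a^2 b a b^2) = tr(a)*tr(b a b^2 a b a) - tr(b a b^2 a b)   [square of a] = x*y*z^3 - x^2*z^2 - y^2*z^2 + 2
use: tr(a^2 b a b^2 a^3 b) = tr(a)*tr(a b a^2 b a b^2 a) - tr(a b a^2 b a b^2)   [square of a] = x^3*y*z^3 - x^4*z^2 - 2*x^2*y^2*z^2 + x^3*y*z + x*y^3*z - x*y*z^3 + 2*x^2*z^2 + y^2*z^2 - 2*x*y*z + x^2 - 2
apply: tr(b^2 a^3 b^-1 a^2 b a) = tr(a^2 b a b^2 a^3)*tr(b) - tr(a^2 b a b^2 a^3 b)   [inverse elimination on b] = x^4*y^2*z^2 - x^5*y*z - x^3*y^3*z - x^3*y*z^3 + x^4*z^2 - x^2*y^2*z^2 + 3*x^3*y*z + x*y^3*z + x*y*z^3 + x^2*y^2 - 2*x^2*z^2 - x*y*z - x^2 - y^2 + 2
use: tr(a^2 b a^-1 b^2 a^3 b^-1) = tr(b^2 a^3 b^-1 a^2 b)*tr(a) - tr(b^2 a^3 b^-1 a^2 b a)   [inverse elimination on a] = x^5*y^3*z - x^6*y^2 - x^4*y^4 - 2*x^4*y^2*z^2 + x^5*y*z + x^3*y*z^3 + 5*x^4*y^2 + x^2*y^4 + 2*x^2*y^2*z^2 - 5*x^3*y*z - x*y^3*z - x*y*z^3 - 4*x^2*y^2 + x^2*z^2 + 2*x*y*z + y^2 - 2
tr(a^2 b a^-1 b^2 a^3) = tr(b^2 a^5 b)*tr(a) - tr(b^2 a^5 b a)   [inverse elimination on a] = x^5*y^2*z - x^6*y - x^4*y^3 - x^4*y*z^2 - 2*x^3*y^2*z + 6*x^4*y + 2*x^2*y^3 + 3*x^2*y*z^2 - x^3*z - x*y^2*z - 8*x^2*y - y*z^2 + 2*x*z + y
tr(a^-1 b^2 a^3 b^-2 a^2 b) = tr(a^2 b a^-1 b^2 a^3 b^-1)*tr(b) - tr(a^2 b a^-1 b^2 a^3)   [inverse elimination on b] = x^5*y^4*z - x^6*y^3 - x^4*y^5 - 2*x^4*y^3*z^2 + x^3*y^2*z^3 + x^6*y + 6*x^4*y^3 + x^4*y*z^2 + x^2*y^5 + 2*x^2*y^3*z^2 - 3*x^3*y^2*z - x*y^4*z - x*y^2*z^3 - 6*x^4*y - 6*x^2*y^3 - 2*x^2*y*z^2 + x^3*z + 3*x*y^2*z + 8*x^2*y + y^3 + y*z^2 - 2*x*z - 3*y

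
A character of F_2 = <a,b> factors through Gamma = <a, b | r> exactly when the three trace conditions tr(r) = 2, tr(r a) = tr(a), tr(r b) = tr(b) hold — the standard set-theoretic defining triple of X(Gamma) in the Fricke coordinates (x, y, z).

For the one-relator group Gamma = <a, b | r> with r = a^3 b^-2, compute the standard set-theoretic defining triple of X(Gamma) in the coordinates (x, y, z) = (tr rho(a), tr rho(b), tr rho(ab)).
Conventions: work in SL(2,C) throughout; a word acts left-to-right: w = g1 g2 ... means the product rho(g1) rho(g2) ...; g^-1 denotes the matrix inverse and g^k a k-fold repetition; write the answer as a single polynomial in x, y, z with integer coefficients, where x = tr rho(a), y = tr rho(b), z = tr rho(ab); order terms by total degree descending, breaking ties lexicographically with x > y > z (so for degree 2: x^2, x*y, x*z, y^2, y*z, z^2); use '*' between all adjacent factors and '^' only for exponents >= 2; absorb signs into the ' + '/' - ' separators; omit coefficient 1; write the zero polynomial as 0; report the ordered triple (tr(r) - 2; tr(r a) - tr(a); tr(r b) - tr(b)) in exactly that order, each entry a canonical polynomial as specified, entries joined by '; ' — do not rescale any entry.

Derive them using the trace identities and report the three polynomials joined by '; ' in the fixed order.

so tr(a^2) = tr(a) tr(a) - tr(1) = x^2 - 2
reduce: tr(a^3) = tr(a) tr(a^2) - tr(a) = x^3 - 3*x
so tr(b a^2) = tr(a) tr(b a) - tr(b) = x*z - y
tr(a^3 b) = tr(a) tr(b a^2) - tr(b a) = x^2*z - x*y - z
tr(a^3 b^-1) = tr(a^3) tr(b) - tr(a^3 b) = x^3*y - x^2*z - 2*x*y + z
so tr(a^3 b^-2) = tr(a^3 b^-1) tr(b) - tr(a^3) = x^3*y^2 - x^2*y*z - x^3 - 2*x*y^2 + y*z + 3*x
tr(a^4) = tr(a) tr(a^3) - tr(a^2)  (reduce the a square) = x^4 - 4*x^2 + 2
so tr(a^4 b) = tr(a) tr(a^2 b a) - tr(a^2 b)  (reduce the a square) = x^3*z - x^2*y - 2*x*z + y
so tr(a^4 b^-1) = tr(a^4) tr(b) - tr(a^4 b)  (eliminate b^-1) = x^4*y - x^3*z - 3*x^2*y + 2*x*z + y
reduce: tr(a^3 b^-2 a) = tr(a^4 b^-1) tr(b) - tr(a^4)  (eliminate b^-1) = x^4*y^2 - x^3*y*z - x^4 - 3*x^2*y^2 + 2*x*y*z + 4*x^2 + y^2 - 2
assemble the triple (tr(r) - 2; tr(r a) - x; tr(r b) - y)

x^3*y^2 - x^2*y*z - x^3 - 2*x*y^2 + y*z + 3*x - 2; x^4*y^2 - x^3*y*z - x^4 - 3*x^2*y^2 + 2*x*y*z + 4*x^2 + y^2 - x - 2; x^3*y - x^2*z - 2*x*y - y + z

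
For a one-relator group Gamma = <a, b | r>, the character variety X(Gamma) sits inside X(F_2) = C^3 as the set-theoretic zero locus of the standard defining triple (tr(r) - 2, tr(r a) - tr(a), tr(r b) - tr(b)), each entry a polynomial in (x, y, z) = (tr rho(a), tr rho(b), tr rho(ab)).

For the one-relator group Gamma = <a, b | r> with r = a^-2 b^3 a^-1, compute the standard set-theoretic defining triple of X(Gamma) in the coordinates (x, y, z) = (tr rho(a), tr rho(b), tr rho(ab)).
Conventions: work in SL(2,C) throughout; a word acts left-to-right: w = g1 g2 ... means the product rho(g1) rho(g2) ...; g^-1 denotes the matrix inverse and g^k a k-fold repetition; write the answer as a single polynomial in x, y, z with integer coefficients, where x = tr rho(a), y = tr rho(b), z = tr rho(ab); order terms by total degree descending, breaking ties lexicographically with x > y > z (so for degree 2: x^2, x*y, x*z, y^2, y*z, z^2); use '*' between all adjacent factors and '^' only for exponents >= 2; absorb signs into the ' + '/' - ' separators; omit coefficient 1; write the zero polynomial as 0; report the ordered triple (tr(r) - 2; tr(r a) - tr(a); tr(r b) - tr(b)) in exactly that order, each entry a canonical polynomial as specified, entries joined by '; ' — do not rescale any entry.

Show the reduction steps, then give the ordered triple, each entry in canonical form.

x^3*y^3 - x^2*y^2*z - 2*x^3*y - 2*x*y^3 + x^2*z + y^2*z + 5*x*y - z - 2; x^2*y^3 - x*y^2*z - 2*x^2*y - y^3 + x*z - x + 3*y; x^3*y^4 - 2*x^2*y^3*z - 2*x^3*y^2 - x*y^4 + x*y^2*z^2 + 3*x^2*y*z + y^3*z + 2*x*y^2 - x*z^2 - 2*y*z + x - y

tr(b^2) = tr(b) * tr(b) - tr(1)  (reduce the b square) = y^2 - 2
tr(b^3) = tr(b) * tr(b^2) - tr(b)  (reduce the b square) = y^3 - 3*y
tr(b a b) = tr(b) * tr(a b) - tr(a)  (reduce the b square) = y*z - x
tr(b^3 a) = tr(b) * tr(b a b) - tr(b a)  (reduce the b square) = y^2*z - x*y - z
tr(a^-1 b^3) = tr(b^3) * tr(a) - tr(b^3 a)  (eliminate a^-1) = x*y^3 - y^2*z - 2*x*y + z
tr(a^-2 b^3) = tr(a^-1 b^3) * tr(a) - tr(a^-1 b^3 a)  (eliminate a^-1) = x^2*y^3 - x*y^2*z - 2*x^2*y - y^3 + x*z + 3*y
tr(a^-2 b^3 a^-1) = tr(a^-2 b^3) * tr(a) - tr(a^-2 b^3 a)  (eliminate a^-1) = x^3*y^3 - x^2*y^2*z - 2*x^3*y - 2*x*y^3 + x^2*z + y^2*z + 5*x*y - z
tr(b^4) = tr(b) * tr(b^3) - tr(b^2) = y^4 - 4*y^2 + 2
tr(b^4 a) = tr(b) * tr(a b^3) - tr(a b^2) = y^3*z - x*y^2 - 2*y*z + x
tr(b^3 a^-1 b) = tr(b^4) * tr(a) - tr(b^4 a) = x*y^4 - y^3*z - 3*x*y^2 + 2*y*z + x
tr(a b a b) = tr(b a) * tr(b a) - tr(1) = z^2 - 2
tr(a b a) = tr(a) * tr(b a) - tr(b) = x*z - y
tr(b a b a b) = tr(b) * tr(a b a b) - tr(a b a) = y*z^2 - x*z - y
tr(b a b^3 a) = tr(b) * tr(b a b a b) - tr(b a b a) = y^2*z^2 - x*y*z - y^2 - z^2 + 2
tr(b^3 a^-1 b a) = tr(b a b^3) * tr(a) - tr(b a b^3 a) = x*y^3*z - x^2*y^2 - y^2*z^2 - x*y*z + x^2 + y^2 + z^2 - 2
tr(a^-1 b^3 a^-1 b) = tr(b^3 a^-1 b) * tr(a) - tr(b^3 a^-1 b a) = x^2*y^4 - 2*x*y^3*z - 2*x^2*y^2 + y^2*z^2 + 3*x*y*z - y^2 - z^2 + 2
tr(a^-2 b^3 a^-1 b) = tr(a^-1 b^3 a^-1 b) * tr(a) - tr(a^-1 b^3 a^-1 b a) = x^3*y^4 - 2*x^2*y^3*z - 2*x^3*y^2 - x*y^4 + x*y^2*z^2 + 3*x^2*y*z + y^3*z + 2*x*y^2 - x*z^2 - 2*y*z + x
assemble the triple (tr(r) - 2; tr(r a) - x; tr(r b) - y)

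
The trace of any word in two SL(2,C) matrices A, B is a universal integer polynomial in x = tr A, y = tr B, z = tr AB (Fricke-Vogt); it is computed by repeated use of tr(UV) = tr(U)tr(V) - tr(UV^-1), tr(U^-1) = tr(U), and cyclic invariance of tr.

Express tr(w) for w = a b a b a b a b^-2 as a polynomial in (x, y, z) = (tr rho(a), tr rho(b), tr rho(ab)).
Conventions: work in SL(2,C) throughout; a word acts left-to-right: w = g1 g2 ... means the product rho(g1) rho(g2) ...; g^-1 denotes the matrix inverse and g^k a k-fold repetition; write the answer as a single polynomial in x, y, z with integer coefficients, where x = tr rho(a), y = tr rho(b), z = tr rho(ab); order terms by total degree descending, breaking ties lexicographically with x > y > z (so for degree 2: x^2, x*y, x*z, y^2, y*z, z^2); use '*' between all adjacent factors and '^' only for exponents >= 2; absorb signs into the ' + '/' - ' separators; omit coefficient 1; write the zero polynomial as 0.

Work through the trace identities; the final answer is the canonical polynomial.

tr(a b a b) = tr(b a) * tr(b a) - tr(1)   [split at a repeated b] = z^2 - 2
tr(b a b a b a) = tr(a b) * tr(a b a b) - tr(a^-1 b^-1)   [split at a repeated a] = z^3 - 3*z
tr(a b a) = tr(a) * tr(b a) - tr(b)   [square of a] = x*z - y
tr(b a b a b) = tr(b) * tr(a b a b) - tr(a b a)   [square of b] = y*z^2 - x*z - y
tr(a b a b a b a) = tr(a) * tr(b a b a b a) - tr(b a b a b)   [square of a] = x*z^3 - y*z^2 - 2*x*z + y
tr(a b a b a b a b) = tr(a b) * tr(a b a b a b) - tr(a^-1 b^-1 a^-1 b^-1)   [split at a repeated a] = z^4 - 4*z^2 + 2
tr(b^-1 a b a b a b a) = tr(a b a b a b a) * tr(b) - tr(a b a b a b a b)   [inverse elimination on b] = x*y*z^3 - y^2*z^2 - z^4 - 2*x*y*z + y^2 + 4*z^2 - 2
tr(a b a b a b a b^-2) = tr(b^-1 a b a b a b a) * tr(b) - tr(b^-1 a b a b a b a b)   [inverse elimination on b] = x*y^2*z^3 - y^3*z^2 - y*z^4 - 2*x*y^2*z - x*z^3 + y^3 + 5*y*z^2 + 2*x*z - 3*y

x*y^2*z^3 - y^3*z^2 - y*z^4 - 2*x*y^2*z - x*z^3 + y^3 + 5*y*z^2 + 2*x*z - 3*y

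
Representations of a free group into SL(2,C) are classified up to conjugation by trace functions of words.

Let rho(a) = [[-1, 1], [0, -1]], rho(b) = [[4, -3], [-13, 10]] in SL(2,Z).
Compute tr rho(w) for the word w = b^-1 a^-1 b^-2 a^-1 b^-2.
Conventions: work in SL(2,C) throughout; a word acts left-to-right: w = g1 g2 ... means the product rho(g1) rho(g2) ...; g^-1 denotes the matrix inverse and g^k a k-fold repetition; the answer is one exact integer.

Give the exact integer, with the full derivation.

1969098

rho(b^-1) = [[10, 3], [13, 4]]
... * rho(a^-1) = [[-1, -1], [0, -1]]  ->  [[-10, -13], [-13, -17]]
... * rho(b^-1) = [[10, 3], [13, 4]]  ->  [[-269, -82], [-351, -107]]
... * rho(b^-1) = [[10, 3], [13, 4]]  ->  [[-3756, -1135], [-4901, -1481]]
... * rho(a^-1) = [[-1, -1], [0, -1]]  ->  [[3756, 4891], [4901, 6382]]
... * rho(b^-1) = [[10, 3], [13, 4]]  ->  [[101143, 30832], [131976, 40231]]
... * rho(b^-1) = [[10, 3], [13, 4]]  ->  [[1412246, 426757], [1842763, 556852]]
tr = 1412246 + 556852 = 1969098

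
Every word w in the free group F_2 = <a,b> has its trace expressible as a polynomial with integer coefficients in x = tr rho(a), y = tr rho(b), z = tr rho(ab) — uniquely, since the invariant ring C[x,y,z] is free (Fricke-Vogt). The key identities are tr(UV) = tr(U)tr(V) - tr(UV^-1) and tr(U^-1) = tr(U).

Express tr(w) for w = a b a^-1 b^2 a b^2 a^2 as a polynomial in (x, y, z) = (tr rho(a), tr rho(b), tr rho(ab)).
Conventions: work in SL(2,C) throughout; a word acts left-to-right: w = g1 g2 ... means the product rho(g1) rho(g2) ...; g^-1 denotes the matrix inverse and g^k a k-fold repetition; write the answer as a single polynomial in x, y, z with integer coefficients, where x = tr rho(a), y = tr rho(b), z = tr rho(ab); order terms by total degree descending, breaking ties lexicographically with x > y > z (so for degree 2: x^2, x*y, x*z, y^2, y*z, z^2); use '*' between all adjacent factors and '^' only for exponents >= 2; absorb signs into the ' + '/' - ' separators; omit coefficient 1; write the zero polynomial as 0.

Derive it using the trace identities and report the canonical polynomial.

tr(b a b a) = tr(a b) * tr(a b) - tr(1)  (split on a) = z^2 - 2
use: tr(b a b) = tr(b) * tr(a b) - tr(a)  (reduce the b square) = y*z - x
tr(a b a^2 b) = tr(a) * tr(b a b a) - tr(b a b)  (reduce the a square) = x*z^2 - y*z - x
apply: tr(a b a) = tr(a) * tr(b a) - tr(b)  (reduce the a square) = x*z - y
apply: tr(a b a^2) = tr(a) * tr(a b a) - tr(a b)  (reduce the a square) = x^2*z - x*y - z
tr(a^2 b^2 a b) = tr(b) * tr(a b a^2 b) - tr(a b a^2)  (reduce the b square) = x*y*z^2 - x^2*z - y^2*z + z
tr(a^2) = tr(a) * tr(a) - tr(1)  (reduce the a square) = x^2 - 2
tr(a^3) = tr(a) * tr(a^2) - tr(a)  (reduce the a square) = x^3 - 3*x
tr(a^2 b^2 a) = tr(b) * tr(a^3 b) - tr(a^3)  (reduce the b square) = x^2*y*z - x^3 - x*y^2 - y*z + 3*x
tr(b^2 a b^2 a^2) = tr(b) * tr(a^2 b^2 a b) - tr(a^2 b^2 a)  (reduce the b square) = x*y^2*z^2 - 2*x^2*y*z - y^3*z + x^3 + x*y^2 + 2*y*z - 3*x
apply: tr(a b^2 a b) = tr(b) * tr(a b a b) - tr(a b a)  (reduce the b square) = y*z^2 - x*z - y
tr(b^2) = tr(b) * tr(b) - tr(1)  (reduce the b square) = y^2 - 2
tr(a b^2 a) = tr(a) * tr(b^2 a) - tr(b^2)  (reduce the a square) = x*y*z - x^2 - y^2 + 2
apply: tr(b^2 a b^2 a) = tr(b) * tr(a b^2 a b) - tr(a b^2 a)  (reduce the b square) = y^2*z^2 - 2*x*y*z + x^2 - 2
use: tr(a b^2 a^3 b^2) = tr(a) * tr(b^2 a b^2 a^2) - tr(b^2 a b^2 a)  (reduce the a square) = x^2*y^2*z^2 - 2*x^3*y*z - x*y^3*z + x^4 + x^2*y^2 - y^2*z^2 + 4*x*y*z - 4*x^2 + 2
tr(b a b^2 a^2) = tr(b) * tr(a^2 b a b) - tr(a^2 b a)  (reduce the b square) = x*y*z^2 - x^2*z - y^2*z + z
tr(a b^2 a^3 b) = tr(a) * tr(b a b^2 a^2) - tr(b a b^2 a)  (reduce the a square) = x^2*y*z^2 - x^3*z - x*y^2*z - y*z^2 + 2*x*z + y
tr(b^2 a b^2 a^3 b) = tr(b) * tr(a b^2 a^3 b^2) - tr(a b^2 a^3 b)  (reduce the b square) = x^2*y^3*z^2 - 2*x^3*y^2*z - x*y^4*z + x^4*y + x^2*y^3 - x^2*y*z^2 - y^3*z^2 + x^3*z + 5*x*y^2*z - 4*x^2*y + y*z^2 - 2*x*z + y
tr(a b a b a b) = tr(a b) * tr(a b a b) - tr(a^-1 b^-1)  (split on a) = z^3 - 3*z
tr(b a b^2 a b a) = tr(b) * tr(a b a b a b) - tr(a b a b a)  (reduce the b square) = y*z^3 - x*z^2 - 2*y*z + x
use: tr(a b a b^2 a b a) = tr(a) * tr(b a b^2 a b a) - tr(b a b^2 a b)  (reduce the a square) = x*y*z^3 - x^2*z^2 - y^2*z^2 + 2
tr(a^3 b a b^2 a b) = tr(a) * tr(a b a b^2 a b a) - tr(a b a b^2 a b)  (reduce the a square) = x^2*y*z^3 - x^3*z^2 - x*y^2*z^2 - y*z^3 + x*z^2 + 2*y*z + x
apply: tr(b a b a^3) = tr(a) * tr(a b a b a) - tr(a b a b)  (reduce the a square) = x^2*z^2 - x*y*z - x^2 - z^2 + 2
use: tr(a^4 b a b) = tr(a) * tr(b a b a^3) - tr(b a b a^2)  (reduce the a square) = x^3*z^2 - x^2*y*z - x^3 - 2*x*z^2 + y*z + 3*x
use: tr(a^3 b a) = tr(a) * tr(a b a^2) - tr(a b a)  (reduce the a square) = x^3*z - x^2*y - 2*x*z + y
tr(a^4 b a) = tr(a) * tr(a^3 b a) - tr(a^3 b)  (reduce the a square) = x^4*z - x^3*y - 3*x^2*z + 2*x*y + z
tr(a^3 b a b^2 a) = tr(b) * tr(a^4 b a b) - tr(a^4 b a)  (reduce the b square) = x^3*y*z^2 - x^4*z - x^2*y^2*z - 2*x*y*z^2 + 3*x^2*z + y^2*z + x*y - z
apply: tr(b^2 a b^2 a^3 b a) = tr(b) * tr(a^3 b a b^2 a b) - tr(a^3 b a b^2 a)  (reduce the b square) = x^2*y^2*z^3 - 2*x^3*y*z^2 - x*y^3*z^2 + x^4*z + x^2*y^2*z - y^2*z^3 + 3*x*y*z^2 - 3*x^2*z + y^2*z + z
use: tr(a b a^-1 b^2 a b^2 a^2) = tr(b^2 a b^2 a^3 b) * tr(a) - tr(b^2 a b^2 a^3 b a)  (eliminate a^-1) = x^3*y^3*z^2 - 2*x^4*y^2*z - x^2*y^4*z - x^2*y^2*z^3 + x^5*y + x^3*y^3 + x^3*y*z^2 + 4*x^2*y^2*z + y^2*z^3 - 4*x^3*y - 2*x*y*z^2 + x^2*z - y^2*z + x*y - z

x^3*y^3*z^2 - 2*x^4*y^2*z - x^2*y^4*z - x^2*y^2*z^3 + x^5*y + x^3*y^3 + x^3*y*z^2 + 4*x^2*y^2*z + y^2*z^3 - 4*x^3*y - 2*x*y*z^2 + x^2*z - y^2*z + x*y - z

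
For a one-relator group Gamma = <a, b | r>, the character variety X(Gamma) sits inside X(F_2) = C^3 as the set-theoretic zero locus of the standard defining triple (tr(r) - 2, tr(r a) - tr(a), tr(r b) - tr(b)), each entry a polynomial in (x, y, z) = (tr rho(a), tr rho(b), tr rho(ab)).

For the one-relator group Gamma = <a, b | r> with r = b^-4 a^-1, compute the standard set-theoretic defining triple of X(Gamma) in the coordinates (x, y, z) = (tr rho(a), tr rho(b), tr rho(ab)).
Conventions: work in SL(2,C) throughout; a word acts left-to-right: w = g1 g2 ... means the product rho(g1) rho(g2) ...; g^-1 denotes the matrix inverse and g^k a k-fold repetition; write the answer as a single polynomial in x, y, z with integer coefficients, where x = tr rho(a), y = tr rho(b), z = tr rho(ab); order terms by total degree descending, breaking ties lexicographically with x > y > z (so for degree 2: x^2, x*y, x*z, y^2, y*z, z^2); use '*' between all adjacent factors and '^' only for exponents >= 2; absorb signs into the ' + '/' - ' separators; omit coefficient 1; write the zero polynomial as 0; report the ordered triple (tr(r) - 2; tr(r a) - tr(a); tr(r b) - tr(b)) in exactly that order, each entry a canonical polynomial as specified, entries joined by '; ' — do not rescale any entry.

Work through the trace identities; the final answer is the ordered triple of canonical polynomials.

trace(b^-1) = trace(b) = y
trace(b^-1 a) = trace(a)*trace(b) - trace(a b)  (eliminate b^-1) = x*y - z
trace(a^-1 b^-1) = trace(b^-1)*trace(a) - trace(b^-1 a)  (eliminate a^-1) = z
trace(b^-2 a^-1) = trace(a^-1 b^-1)*trace(b) - trace(a^-1)  (eliminate b^-1) = y*z - x
trace(b^-2 a^-1 b^-1) = trace(b^-2 a^-1)*trace(b) - trace(b^-2 a^-1 b)  (eliminate b^-1) = y^2*z - x*y - z
trace(b^-4 a^-1) = trace(b^-2 a^-1 b^-1)*trace(b) - trace(b^-2 a^-1)  (eliminate b^-1) = y^3*z - x*y^2 - 2*y*z + x
trace(b^-2) = trace(b^-1)*trace(b) - trace(1)   [inverse elimination on b] = y^2 - 2
trace(b^-3) = trace(b^-2)*trace(b) - trace(b^-1)   [inverse elimination on b] = y^3 - 3*y
trace(b^-4) = trace(b^-3)*trace(b) - trace(b^-2)   [inverse elimination on b] = y^4 - 4*y^2 + 2
assemble the triple (trace(r) - 2; trace(r a) - x; trace(r b) - y)

y^3*z - x*y^2 - 2*y*z + x - 2; y^4 - 4*y^2 - x + 2; y^2*z - x*y - y - z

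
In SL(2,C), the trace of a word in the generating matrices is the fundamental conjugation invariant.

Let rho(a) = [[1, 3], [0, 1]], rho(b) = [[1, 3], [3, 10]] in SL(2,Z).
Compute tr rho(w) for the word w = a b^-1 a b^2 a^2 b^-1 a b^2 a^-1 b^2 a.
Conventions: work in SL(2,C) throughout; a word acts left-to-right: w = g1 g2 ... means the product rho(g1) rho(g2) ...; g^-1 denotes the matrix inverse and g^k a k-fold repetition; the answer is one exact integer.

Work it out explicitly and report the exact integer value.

rho(a) = [[1, 3], [0, 1]]
... * rho(b^-1) = [[10, -3], [-3, 1]]  ->  [[1, 0], [-3, 1]]
... * rho(a) = [[1, 3], [0, 1]]  ->  [[1, 3], [-3, -8]]
... * rho(b) = [[1, 3], [3, 10]]  ->  [[10, 33], [-27, -89]]
... * rho(b) = [[1, 3], [3, 10]]  ->  [[109, 360], [-294, -971]]
... * rho(a) = [[1, 3], [0, 1]]  ->  [[109, 687], [-294, -1853]]
... * rho(a) = [[1, 3], [0, 1]]  ->  [[109, 1014], [-294, -2735]]
... * rho(b^-1) = [[10, -3], [-3, 1]]  ->  [[-1952, 687], [5265, -1853]]
... * rho(a) = [[1, 3], [0, 1]]  ->  [[-1952, -5169], [5265, 13942]]
... * rho(b) = [[1, 3], [3, 10]]  ->  [[-17459, -57546], [47091, 155215]]
... * rho(b) = [[1, 3], [3, 10]]  ->  [[-190097, -627837], [512736, 1693423]]
... * rho(a^-1) = [[1, -3], [0, 1]]  ->  [[-190097, -57546], [512736, 155215]]
... * rho(b) = [[1, 3], [3, 10]]  ->  [[-362735, -1145751], [978381, 3090358]]
... * rho(b) = [[1, 3], [3, 10]]  ->  [[-3799988, -12545715], [10249455, 33838723]]
... * rho(a) = [[1, 3], [0, 1]]  ->  [[-3799988, -23945679], [10249455, 64587088]]
tr = -3799988 + 64587088 = 60787100

60787100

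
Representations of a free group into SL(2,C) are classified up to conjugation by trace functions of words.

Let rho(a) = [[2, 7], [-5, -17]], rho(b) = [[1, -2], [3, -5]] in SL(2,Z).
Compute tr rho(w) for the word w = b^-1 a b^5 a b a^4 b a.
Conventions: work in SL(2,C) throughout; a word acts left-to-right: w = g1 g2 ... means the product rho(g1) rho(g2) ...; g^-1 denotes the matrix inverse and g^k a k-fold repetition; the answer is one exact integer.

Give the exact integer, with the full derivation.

rho(b^-1) = [[-5, 2], [-3, 1]]
... * rho(a) = [[2, 7], [-5, -17]]  ->  [[-20, -69], [-11, -38]]
... * rho(b) = [[1, -2], [3, -5]]  ->  [[-227, 385], [-125, 212]]
... * rho(b) = [[1, -2], [3, -5]]  ->  [[928, -1471], [511, -810]]
... * rho(b) = [[1, -2], [3, -5]]  ->  [[-3485, 5499], [-1919, 3028]]
... * rho(b) = [[1, -2], [3, -5]]  ->  [[13012, -20525], [7165, -11302]]
... * rho(b) = [[1, -2], [3, -5]]  ->  [[-48563, 76601], [-26741, 42180]]
... * rho(a) = [[2, 7], [-5, -17]]  ->  [[-480131, -1642158], [-264382, -904247]]
... * rho(b) = [[1, -2], [3, -5]]  ->  [[-5406605, 9171052], [-2977123, 5049999]]
... * rho(a) = [[2, 7], [-5, -17]]  ->  [[-56668470, -193754119], [-31204241, -106689844]]
... * rho(a) = [[2, 7], [-5, -17]]  ->  [[855433655, 2897140733], [471040738, 1595297661]]
... * rho(a) = [[2, 7], [-5, -17]]  ->  [[-12774836355, -43263356876], [-7034406829, -23822775071]]
... * rho(a) = [[2, 7], [-5, -17]]  ->  [[190767111670, 646053212407], [105045061697, 355746328404]]
... * rho(b) = [[1, -2], [3, -5]]  ->  [[2128926748891, -3611800285375], [1172284046909, -1988821765414]]
... * rho(a) = [[2, 7], [-5, -17]]  ->  [[22316854924657, 76303092093612], [12288676920888, 42015958340401]]
tr = 22316854924657 + 42015958340401 = 64332813265058

64332813265058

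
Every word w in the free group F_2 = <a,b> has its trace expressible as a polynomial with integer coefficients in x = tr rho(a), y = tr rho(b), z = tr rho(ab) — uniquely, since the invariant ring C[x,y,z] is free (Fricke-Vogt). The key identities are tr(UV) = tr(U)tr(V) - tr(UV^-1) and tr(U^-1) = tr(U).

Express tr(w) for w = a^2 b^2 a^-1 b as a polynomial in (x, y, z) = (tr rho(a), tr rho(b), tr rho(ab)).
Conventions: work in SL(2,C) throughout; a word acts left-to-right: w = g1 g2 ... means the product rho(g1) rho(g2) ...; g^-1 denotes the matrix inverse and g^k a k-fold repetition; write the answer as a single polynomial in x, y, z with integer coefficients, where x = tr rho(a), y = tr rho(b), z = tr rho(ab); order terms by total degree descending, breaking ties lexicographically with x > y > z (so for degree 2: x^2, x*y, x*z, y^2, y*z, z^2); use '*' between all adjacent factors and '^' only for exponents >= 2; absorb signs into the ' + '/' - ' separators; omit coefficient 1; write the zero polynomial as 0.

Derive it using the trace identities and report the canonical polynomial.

tr(b^2 a) = tr(b) * tr(a b) - tr(a)   [square of b] = y*z - x
tr(b^2) = tr(b) * tr(b) - tr(1)   [square of b] = y^2 - 2
tr(b a^2 b) = tr(a) * tr(b^2 a) - tr(b^2)   [square of a] = x*y*z - x^2 - y^2 + 2
tr(b a^2) = tr(a) * tr(b a) - tr(b)   [square of a] = x*z - y
next, tr(b a^2 b^2) = tr(b) * tr(b a^2 b) - tr(b a^2)   [square of b] = x*y^2*z - x^2*y - y^3 - x*z + 3*y
tr(b a b a) = tr(b a) * tr(b a) - tr(1)   [split at a repeated b] = z^2 - 2
and tr(a b a^2 b) = tr(a) * tr(b a b a) - tr(b a b)   [square of a] = x*z^2 - y*z - x
tr(a b a^2) = tr(a) * tr(a b a) - tr(a b)   [square of a] = x^2*z - x*y - z
tr(b a^2 b^2 a) = tr(b) * tr(a b a^2 b) - tr(a b a^2)   [square of b] = x*y*z^2 - x^2*z - y^2*z + z
tr(a^2 b^2 a^-1 b) = tr(b a^2 b^2) * tr(a) - tr(b a^2 b^2 a)   [inverse elimination on a] = x^2*y^2*z - x^3*y - x*y^3 - x*y*z^2 + y^2*z + 3*x*y - z

x^2*y^2*z - x^3*y - x*y^3 - x*y*z^2 + y^2*z + 3*x*y - z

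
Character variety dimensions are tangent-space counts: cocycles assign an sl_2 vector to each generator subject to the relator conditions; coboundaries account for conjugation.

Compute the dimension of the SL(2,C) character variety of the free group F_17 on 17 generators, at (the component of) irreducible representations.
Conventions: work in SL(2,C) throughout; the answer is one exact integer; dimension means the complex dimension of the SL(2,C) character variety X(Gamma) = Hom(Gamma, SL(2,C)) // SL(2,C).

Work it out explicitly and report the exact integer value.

Gamma = F_17 has 17 generators and no relators.
So Z^1 = (sl_2)^17 in full: dim Z^1 = 51.
At an irreducible rho the centralizer of the image in sl_2 is 0, so the coboundary map sl_2 -> Z^1 is injective: dim B^1 = 3.
dim X = dim H^1 = dim Z^1 - dim B^1 = 51 - 3 = 48.

48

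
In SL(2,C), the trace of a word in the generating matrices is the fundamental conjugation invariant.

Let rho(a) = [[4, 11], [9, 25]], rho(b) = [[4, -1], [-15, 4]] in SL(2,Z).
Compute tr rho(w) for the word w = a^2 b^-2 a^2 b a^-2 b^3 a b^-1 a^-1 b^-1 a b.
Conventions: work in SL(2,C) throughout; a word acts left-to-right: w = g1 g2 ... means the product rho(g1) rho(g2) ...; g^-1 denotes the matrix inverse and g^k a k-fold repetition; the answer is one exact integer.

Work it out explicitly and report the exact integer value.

-64078428051519635602

rho(a) = [[4, 11], [9, 25]]
... * rho(a) = [[4, 11], [9, 25]]  ->  [[115, 319], [261, 724]]
... * rho(b^-1) = [[4, 1], [15, 4]]  ->  [[5245, 1391], [11904, 3157]]
... * rho(b^-1) = [[4, 1], [15, 4]]  ->  [[41845, 10809], [94971, 24532]]
... * rho(a) = [[4, 11], [9, 25]]  ->  [[264661, 730520], [600672, 1657981]]
... * rho(a) = [[4, 11], [9, 25]]  ->  [[7633324, 21174271], [17324517, 48056917]]
... * rho(b) = [[4, -1], [-15, 4]]  ->  [[-287080769, 77063760], [-651555687, 174903151]]
... * rho(a^-1) = [[25, -11], [-9, 4]]  ->  [[-7870593065, 3466143499], [-17863020534, 7866725161]]
... * rho(a^-1) = [[25, -11], [-9, 4]]  ->  [[-227960118116, 100441097711], [-517376039799, 227960126518]]
... * rho(b) = [[4, -1], [-15, 4]]  ->  [[-2418456938129, 629724508960], [-5488906056966, 1429216545871]]
... * rho(b) = [[4, -1], [-15, 4]]  ->  [[-19119695386916, 4937354973969], [-43393872415929, 11205772240450]]
... * rho(b) = [[4, -1], [-15, 4]]  ->  [[-150539106157199, 38869115282792], [-341662073270466, 88216961377729]]
... * rho(a) = [[4, 11], [9, 25]]  ->  [[-252334387083668, -684202285659389], [-572695640682303, -1552858771531901]]
... * rho(b^-1) = [[4, 1], [15, 4]]  ->  [[-11272371833225507, -2989143529721224], [-25583664135707727, -6784130726809907]]
... * rho(a^-1) = [[25, -11], [-9, 4]]  ->  [[-254907004063146659, 112039516046595681], [-578534426851404012, 254283782585545369]]
... * rho(b^-1) = [[4, 1], [15, 4]]  ->  [[660964724446348579, 193251060123236065], [1500119031377564487, 438600703490777464]]
... * rho(a) = [[4, 11], [9, 25]]  ->  [[4383118438894518901, 12101888471990735994], [9947882456927255124, 27466326932422645957]]
... * rho(b) = [[4, -1], [-15, 4]]  ->  [[-163995853324282964306, 44024435449068425075], [-372203374158630668859, 99917425272763328704]]
tr = -163995853324282964306 + 99917425272763328704 = -64078428051519635602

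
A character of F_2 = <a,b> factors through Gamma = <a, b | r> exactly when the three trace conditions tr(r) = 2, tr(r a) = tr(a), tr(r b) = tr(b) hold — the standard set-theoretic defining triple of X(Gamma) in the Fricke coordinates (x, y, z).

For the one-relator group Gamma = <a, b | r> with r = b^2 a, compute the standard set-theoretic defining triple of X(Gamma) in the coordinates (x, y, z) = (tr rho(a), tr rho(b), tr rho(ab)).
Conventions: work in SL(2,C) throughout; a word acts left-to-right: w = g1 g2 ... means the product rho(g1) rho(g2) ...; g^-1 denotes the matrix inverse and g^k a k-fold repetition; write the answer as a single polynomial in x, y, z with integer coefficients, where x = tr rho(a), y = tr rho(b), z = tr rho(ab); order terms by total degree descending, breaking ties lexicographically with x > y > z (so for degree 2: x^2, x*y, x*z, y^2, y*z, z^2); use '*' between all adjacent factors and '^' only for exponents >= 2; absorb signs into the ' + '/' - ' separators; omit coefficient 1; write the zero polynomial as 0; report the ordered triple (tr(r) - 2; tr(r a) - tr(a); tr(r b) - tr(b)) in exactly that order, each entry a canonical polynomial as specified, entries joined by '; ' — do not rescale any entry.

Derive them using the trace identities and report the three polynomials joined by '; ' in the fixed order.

y*z - x - 2; x*y*z - x^2 - y^2 - x + 2; y^2*z - x*y - y - z

trace(b^2 a) = trace(b) * trace(a b) - trace(a) = y*z - x
trace(a^2 b) = trace(a) * trace(b a) - trace(b) = x*z - y
apply: trace(a^2) = trace(a) * trace(a) - trace(1) = x^2 - 2
trace(b^2 a^2) = trace(b) * trace(a^2 b) - trace(a^2) = x*y*z - x^2 - y^2 + 2
apply: trace(b^2 a b) = trace(b) * trace(a b^2) - trace(a b) = y^2*z - x*y - z
assemble the triple (trace(r) - 2; trace(r a) - x; trace(r b) - y)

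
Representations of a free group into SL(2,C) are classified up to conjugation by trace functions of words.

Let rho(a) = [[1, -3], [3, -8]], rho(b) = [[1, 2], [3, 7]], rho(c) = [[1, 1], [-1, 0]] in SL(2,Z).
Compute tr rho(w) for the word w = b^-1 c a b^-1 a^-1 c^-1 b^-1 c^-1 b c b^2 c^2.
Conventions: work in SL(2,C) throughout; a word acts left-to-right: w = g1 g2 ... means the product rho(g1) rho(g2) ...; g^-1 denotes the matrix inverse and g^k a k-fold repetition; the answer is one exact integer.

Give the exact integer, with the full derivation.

-578098

rho(b^-1) = [[7, -2], [-3, 1]]
... * rho(c) = [[1, 1], [-1, 0]]  ->  [[9, 7], [-4, -3]]
... * rho(a) = [[1, -3], [3, -8]]  ->  [[30, -83], [-13, 36]]
... * rho(b^-1) = [[7, -2], [-3, 1]]  ->  [[459, -143], [-199, 62]]
... * rho(a^-1) = [[-8, 3], [-3, 1]]  ->  [[-3243, 1234], [1406, -535]]
... * rho(c^-1) = [[0, -1], [1, 1]]  ->  [[1234, 4477], [-535, -1941]]
... * rho(b^-1) = [[7, -2], [-3, 1]]  ->  [[-4793, 2009], [2078, -871]]
... * rho(c^-1) = [[0, -1], [1, 1]]  ->  [[2009, 6802], [-871, -2949]]
... * rho(b) = [[1, 2], [3, 7]]  ->  [[22415, 51632], [-9718, -22385]]
... * rho(c) = [[1, 1], [-1, 0]]  ->  [[-29217, 22415], [12667, -9718]]
... * rho(b) = [[1, 2], [3, 7]]  ->  [[38028, 98471], [-16487, -42692]]
... * rho(b) = [[1, 2], [3, 7]]  ->  [[333441, 765353], [-144563, -331818]]
... * rho(c) = [[1, 1], [-1, 0]]  ->  [[-431912, 333441], [187255, -144563]]
... * rho(c) = [[1, 1], [-1, 0]]  ->  [[-765353, -431912], [331818, 187255]]
tr = -765353 + 187255 = -578098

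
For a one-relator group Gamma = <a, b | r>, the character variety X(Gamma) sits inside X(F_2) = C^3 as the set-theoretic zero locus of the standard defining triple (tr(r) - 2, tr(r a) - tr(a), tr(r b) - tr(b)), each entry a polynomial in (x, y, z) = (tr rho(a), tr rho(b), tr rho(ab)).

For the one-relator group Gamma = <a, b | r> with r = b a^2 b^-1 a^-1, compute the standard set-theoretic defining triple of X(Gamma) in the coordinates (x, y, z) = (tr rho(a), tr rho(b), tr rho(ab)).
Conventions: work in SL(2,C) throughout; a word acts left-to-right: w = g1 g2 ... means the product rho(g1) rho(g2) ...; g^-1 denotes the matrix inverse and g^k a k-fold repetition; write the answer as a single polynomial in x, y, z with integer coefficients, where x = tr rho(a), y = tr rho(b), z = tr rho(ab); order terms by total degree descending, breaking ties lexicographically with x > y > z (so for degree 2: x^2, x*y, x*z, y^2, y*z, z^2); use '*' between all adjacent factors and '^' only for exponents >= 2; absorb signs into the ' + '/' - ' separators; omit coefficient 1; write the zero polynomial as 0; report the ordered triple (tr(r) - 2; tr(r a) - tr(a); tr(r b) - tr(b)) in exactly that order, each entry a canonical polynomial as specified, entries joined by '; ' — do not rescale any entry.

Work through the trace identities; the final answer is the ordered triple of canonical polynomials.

trace(a^2) = trace(a)*trace(a) - trace(1)   [square of a] = x^2 - 2
and trace(b a^2) = trace(a)*trace(b a) - trace(b)   [square of a] = x*z - y
and trace(a b a^2) = trace(a)*trace(b a^2) - trace(b a)   [square of a] = x^2*z - x*y - z
next, trace(b a b a) = trace(b a)*trace(b a) - trace(1)   [split at a repeated b] = z^2 - 2
trace(b a b) = trace(b)*trace(a b) - trace(a)   [square of b] = y*z - x
trace(a b a^2 b) = trace(a)*trace(b a b a) - trace(b a b)   [square of a] = x*z^2 - y*z - x
trace(b a^2 b^-1 a) = trace(a b a^2)*trace(b) - trace(a b a^2 b)   [inverse elimination on b] = x^2*y*z - x*y^2 - x*z^2 + x
next, trace(b a^2 b^-1 a^-1) = trace(b a^2 b^-1)*trace(a) - trace(b a^2 b^-1 a)   [inverse elimination on a] = -x^2*y*z + x^3 + x*y^2 + x*z^2 - 3*x
trace(b^2 a^2) = trace(b)*trace(a^2 b) - trace(a^2) = x*y*z - x^2 - y^2 + 2
and trace(a b^2 a^2) = trace(a)*trace(b^2 a^2) - trace(b^2 a) = x^2*y*z - x^3 - x*y^2 - y*z + 3*x
trace(b a b^2 a) = trace(b)*trace(a b a b) - trace(a b a) = y*z^2 - x*z - y
and trace(b a b^2) = trace(b)*trace(a b^2) - trace(a b) = y^2*z - x*y - z
and trace(a b^2 a^2 b) = trace(a)*trace(b a b^2 a) - trace(b a b^2) = x*y*z^2 - x^2*z - y^2*z + z
trace(b^2 a^2 b^-1 a) = trace(a b^2 a^2)*trace(b) - trace(a b^2 a^2 b) = x^2*y^2*z - x^3*y - x*y^3 - x*y*z^2 + x^2*z + 3*x*y - z
trace(b a^2 b^-1 a^-1 b) = trace(b^2 a^2 b^-1)*trace(a) - trace(b^2 a^2 b^-1 a) = -x^2*y^2*z + x^3*y + x*y^3 + x*y*z^2 - 4*x*y + z
assemble the triple (trace(r) - 2; trace(r a) - x; trace(r b) - y)

-x^2*y*z + x^3 + x*y^2 + x*z^2 - 3*x - 2; x^2 - x - 2; -x^2*y^2*z + x^3*y + x*y^3 + x*y*z^2 - 4*x*y - y + z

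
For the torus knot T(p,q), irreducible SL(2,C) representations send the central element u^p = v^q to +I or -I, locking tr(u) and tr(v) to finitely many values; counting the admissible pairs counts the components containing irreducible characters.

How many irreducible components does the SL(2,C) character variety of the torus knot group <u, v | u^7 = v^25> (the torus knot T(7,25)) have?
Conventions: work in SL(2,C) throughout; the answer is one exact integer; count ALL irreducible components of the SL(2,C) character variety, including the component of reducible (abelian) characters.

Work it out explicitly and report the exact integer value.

Gamma = < u, v | u^7 = v^25 > (torus knot T(7,25)); the central element u^7 = v^25 acts as +I or -I in any irreducible SL(2,C) representation.
So on each irreducible component the traces are pinned: tr(u) = 2*cos(pi*alpha/7) with 1 <= alpha <= 6, tr(v) = 2*cos(pi*beta/25) with 1 <= beta <= 24.
Consistency of u^7 = (-1)^alpha I with v^25 = (-1)^beta I forces alpha = beta (mod 2).
Enumerate parity-matched pairs: 3*12 odd-odd plus 3*12 even-even gives 72.
components with irreducible characters: 72; plus the single component of reducible (abelian) characters: total 73.

73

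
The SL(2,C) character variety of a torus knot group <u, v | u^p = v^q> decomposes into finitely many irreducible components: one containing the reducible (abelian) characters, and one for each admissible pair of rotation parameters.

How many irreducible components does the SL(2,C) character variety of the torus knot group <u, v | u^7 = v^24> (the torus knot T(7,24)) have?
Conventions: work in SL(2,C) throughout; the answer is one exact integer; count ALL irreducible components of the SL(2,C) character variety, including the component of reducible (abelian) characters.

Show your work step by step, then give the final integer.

70

In the torus knot group T(7,24), u^7 = v^24 is central, so an irreducible representation sends it to +I or -I (Schur).
This locks tr(u) to 2*cos(pi*alpha/7), alpha in 1..6, and tr(v) to 2*cos(pi*beta/24), beta in 1..23, on each component of irreducible characters.
Consistency of u^7 = (-1)^alpha I with v^24 = (-1)^beta I forces alpha = beta (mod 2).
Counting: 3 odd alphas x 12 odd betas + 3 even alphas x 11 even betas = 36 + 33 = 69.
That is 69 components of irreducible characters, and with the reducible (abelian) component the total is 70.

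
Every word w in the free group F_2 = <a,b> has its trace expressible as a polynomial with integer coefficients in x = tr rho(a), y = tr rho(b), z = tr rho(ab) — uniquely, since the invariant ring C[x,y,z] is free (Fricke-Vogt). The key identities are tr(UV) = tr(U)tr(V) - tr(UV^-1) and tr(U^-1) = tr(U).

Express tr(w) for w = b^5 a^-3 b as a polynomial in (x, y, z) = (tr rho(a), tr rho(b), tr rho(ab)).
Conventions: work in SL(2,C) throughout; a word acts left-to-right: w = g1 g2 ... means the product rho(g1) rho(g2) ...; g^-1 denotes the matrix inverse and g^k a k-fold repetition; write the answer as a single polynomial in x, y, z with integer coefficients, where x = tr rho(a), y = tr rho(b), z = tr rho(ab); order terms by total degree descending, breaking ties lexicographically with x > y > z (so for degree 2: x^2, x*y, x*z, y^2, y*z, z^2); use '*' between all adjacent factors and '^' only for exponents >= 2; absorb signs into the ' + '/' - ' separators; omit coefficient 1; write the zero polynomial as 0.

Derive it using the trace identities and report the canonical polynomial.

tr(b^2) = tr(b) tr(b) - tr(1)   [square of b] = y^2 - 2
tr(b^3) = tr(b) tr(b^2) - tr(b)   [square of b] = y^3 - 3*y
tr(b^4) = tr(b) tr(b^3) - tr(b^2)   [square of b] = y^4 - 4*y^2 + 2
tr(b^5) = tr(b) tr(b^4) - tr(b^3)   [square of b] = y^5 - 5*y^3 + 5*y
tr(b^6) = tr(b) tr(b^5) - tr(b^4)   [square of b] = y^6 - 6*y^4 + 9*y^2 - 2
tr(a b^2) = tr(b) tr(a b) - tr(a)   [square of b] = y*z - x
tr(a b^3) = tr(b) tr(a b^2) - tr(a b)   [square of b] = y^2*z - x*y - z
tr(a b^4) = tr(b) tr(a b^3) - tr(a b^2)   [square of b] = y^3*z - x*y^2 - 2*y*z + x
tr(b a b^4) = tr(b) tr(a b^4) - tr(a b^3)   [square of b] = y^4*z - x*y^3 - 3*y^2*z + 2*x*y + z
tr(b^6 a) = tr(b) tr(b a b^4) - tr(b a b^3)   [square of b] = y^5*z - x*y^4 - 4*y^3*z + 3*x*y^2 + 3*y*z - x
tr(b^6 a^-1) = tr(b^6) tr(a) - tr(b^6 a)   [inverse elimination on a] = x*y^6 - y^5*z - 5*x*y^4 + 4*y^3*z + 6*x*y^2 - 3*y*z - x
tr(a^-1 b^6 a^-1) = tr(b^6 a^-1) tr(a) - tr(b^6)   [inverse elimination on a] = x^2*y^6 - x*y^5*z - 5*x^2*y^4 - y^6 + 4*x*y^3*z + 6*x^2*y^2 + 6*y^4 - 3*x*y*z - x^2 - 9*y^2 + 2
tr(b^5 a^-3 b) = tr(a^-1 b^6 a^-1) tr(a) - tr(a^-1 b^6)   [inverse elimination on a] = x^3*y^6 - x^2*y^5*z - 5*x^3*y^4 - 2*x*y^6 + 4*x^2*y^3*z + y^5*z + 6*x^3*y^2 + 11*x*y^4 - 3*x^2*y*z - 4*y^3*z - x^3 - 15*x*y^2 + 3*y*z + 3*x

x^3*y^6 - x^2*y^5*z - 5*x^3*y^4 - 2*x*y^6 + 4*x^2*y^3*z + y^5*z + 6*x^3*y^2 + 11*x*y^4 - 3*x^2*y*z - 4*y^3*z - x^3 - 15*x*y^2 + 3*y*z + 3*x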